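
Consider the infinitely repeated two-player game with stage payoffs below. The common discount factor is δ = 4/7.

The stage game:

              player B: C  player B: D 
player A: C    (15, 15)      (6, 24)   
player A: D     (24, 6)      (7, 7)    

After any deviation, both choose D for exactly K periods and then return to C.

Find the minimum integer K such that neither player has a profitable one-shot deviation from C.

Need Σ_{k=1}^{K} δ^k ≥ (24−15)/(15−7) = 1.1250 at δ = 4/7.
At K = 3 the sum is 1.0845 < 1.1250; at K = 4 it is 1.1912 ≥ 1.1250.
So the minimum punishment length is K = 4.

4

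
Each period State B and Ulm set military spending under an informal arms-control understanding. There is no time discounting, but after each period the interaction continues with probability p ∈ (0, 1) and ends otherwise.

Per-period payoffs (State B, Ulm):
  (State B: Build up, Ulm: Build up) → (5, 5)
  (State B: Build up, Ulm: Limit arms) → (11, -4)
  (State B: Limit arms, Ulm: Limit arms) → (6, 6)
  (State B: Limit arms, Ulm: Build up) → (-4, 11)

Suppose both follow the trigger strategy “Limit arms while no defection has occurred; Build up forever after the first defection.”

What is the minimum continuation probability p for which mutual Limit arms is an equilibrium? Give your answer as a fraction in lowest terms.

Expected cooperation value is 6 + p·6 + p²·6 + … = 6/(1−p); deviation gives 11 + p·5/(1−p).
6 ≥ 11(1−p) + 5p ⇒ 6p ≥ 5 ⇒ p ≥ 5/6.

5/6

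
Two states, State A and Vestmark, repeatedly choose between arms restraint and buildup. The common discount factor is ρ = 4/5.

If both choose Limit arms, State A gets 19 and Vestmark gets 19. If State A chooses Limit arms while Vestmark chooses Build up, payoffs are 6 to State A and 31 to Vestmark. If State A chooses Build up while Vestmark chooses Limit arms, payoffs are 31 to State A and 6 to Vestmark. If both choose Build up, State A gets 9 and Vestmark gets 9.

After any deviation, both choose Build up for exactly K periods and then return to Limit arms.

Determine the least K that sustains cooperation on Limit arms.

Need Σ_{k=1}^{K} ρ^k ≥ (31−19)/(19−9) = 1.2000 at ρ = 4/5.
At K = 1 the sum is 0.8000 < 1.2000; at K = 2 it is 1.4400 ≥ 1.2000.
So the minimum punishment length is K = 2.

2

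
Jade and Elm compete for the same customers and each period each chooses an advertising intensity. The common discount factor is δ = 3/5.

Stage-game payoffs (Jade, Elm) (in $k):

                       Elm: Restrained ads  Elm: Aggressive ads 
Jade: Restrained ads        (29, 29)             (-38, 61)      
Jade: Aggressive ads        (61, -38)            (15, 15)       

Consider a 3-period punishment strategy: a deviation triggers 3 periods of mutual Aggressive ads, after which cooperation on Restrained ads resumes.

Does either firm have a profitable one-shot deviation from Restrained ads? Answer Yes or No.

Comparing payoff streams over the 4 periods until play realigns: cooperate → 29(1+δ+…+δ^3); deviate → 61 + 15(δ+…+δ^3).
Cooperation is sustained iff (29−15)(δ+…+δ^3) ≥ 61−29.
δ+…+δ^3 = 3/5·(1−(3/5)^3)/(1−3/5) = 1.1760, and (61−29)/(29−15) = 2.2857.
1.1760 < 2.2857, so cooperation is not sustainable.

Yes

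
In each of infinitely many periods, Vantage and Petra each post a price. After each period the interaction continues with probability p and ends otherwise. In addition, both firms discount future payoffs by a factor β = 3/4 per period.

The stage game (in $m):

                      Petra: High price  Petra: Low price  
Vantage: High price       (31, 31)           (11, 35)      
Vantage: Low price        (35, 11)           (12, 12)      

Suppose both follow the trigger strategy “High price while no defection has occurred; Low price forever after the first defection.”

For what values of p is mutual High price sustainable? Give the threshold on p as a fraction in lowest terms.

With continuation probability p and discount β, the effective per-period discount factor is βp.
Grim-trigger IC: βp ≥ (35−31)/(35−12) = 4/23.
So p ≥ (4/23)/(3/4) = 16/69.

16/69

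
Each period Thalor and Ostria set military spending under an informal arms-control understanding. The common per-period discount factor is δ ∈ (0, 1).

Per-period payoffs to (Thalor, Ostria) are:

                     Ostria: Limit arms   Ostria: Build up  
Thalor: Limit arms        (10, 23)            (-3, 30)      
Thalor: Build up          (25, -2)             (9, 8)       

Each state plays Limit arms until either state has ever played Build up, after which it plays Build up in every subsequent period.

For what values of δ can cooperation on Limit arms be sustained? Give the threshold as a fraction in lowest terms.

For Thalor: deviation gain 25−10 = 15, per-period punishment loss 10−9 = 1. IC gives δ ≥ 15/16.
For Ostria: gain 7, loss 15 per period, so δ ≥ 7/22.
The tighter constraint is Thalor's, so cooperation needs δ ≥ 15/16.

15/16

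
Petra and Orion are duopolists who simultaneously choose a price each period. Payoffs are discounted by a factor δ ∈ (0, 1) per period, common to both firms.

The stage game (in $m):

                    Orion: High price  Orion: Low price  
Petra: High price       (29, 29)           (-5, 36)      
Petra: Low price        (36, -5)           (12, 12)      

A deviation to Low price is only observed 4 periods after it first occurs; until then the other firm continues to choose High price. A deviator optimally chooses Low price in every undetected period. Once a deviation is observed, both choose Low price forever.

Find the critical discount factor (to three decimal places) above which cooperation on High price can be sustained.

The best deviation is to choose Low price for all 4 undetected periods, earning 36 each, then 12 forever once detected.
Deviation value: 36(1−δ^4)/(1−δ) + 12δ^4/(1−δ); cooperation value: 29/(1−δ).
IC: 29 ≥ 36(1−δ^4) + 12δ^4 = 36 − 24δ^4.
So δ^4 ≥ 7/24, giving δ ≥ (7/24)^(1/4) ≈ 0.735.

0.735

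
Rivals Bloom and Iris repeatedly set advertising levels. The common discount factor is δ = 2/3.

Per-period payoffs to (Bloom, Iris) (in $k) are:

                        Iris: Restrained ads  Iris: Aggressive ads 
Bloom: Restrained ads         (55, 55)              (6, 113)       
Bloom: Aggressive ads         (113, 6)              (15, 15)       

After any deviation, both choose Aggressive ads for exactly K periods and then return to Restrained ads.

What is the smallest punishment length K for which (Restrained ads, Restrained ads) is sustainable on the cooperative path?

4

Need Σ_{k=1}^{K} δ^k ≥ (113−55)/(55−15) = 1.4500 at δ = 2/3.
At K = 3 the sum is 1.4074 < 1.4500; at K = 4 it is 1.6049 ≥ 1.4500.
So the minimum punishment length is K = 4.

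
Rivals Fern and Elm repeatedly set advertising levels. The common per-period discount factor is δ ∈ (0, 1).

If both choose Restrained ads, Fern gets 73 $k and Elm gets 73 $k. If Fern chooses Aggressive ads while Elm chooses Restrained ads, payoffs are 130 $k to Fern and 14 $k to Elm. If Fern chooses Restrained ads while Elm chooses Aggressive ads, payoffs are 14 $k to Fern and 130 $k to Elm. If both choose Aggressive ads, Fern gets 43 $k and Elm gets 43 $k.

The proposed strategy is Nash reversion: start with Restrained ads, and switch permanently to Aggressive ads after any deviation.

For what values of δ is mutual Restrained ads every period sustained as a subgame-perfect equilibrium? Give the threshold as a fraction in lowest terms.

73/(1−δ) ≥ 130 + 43δ/(1−δ)
73 ≥ 130 − 87δ
δ ≥ 57/87 = 19/29.

19/29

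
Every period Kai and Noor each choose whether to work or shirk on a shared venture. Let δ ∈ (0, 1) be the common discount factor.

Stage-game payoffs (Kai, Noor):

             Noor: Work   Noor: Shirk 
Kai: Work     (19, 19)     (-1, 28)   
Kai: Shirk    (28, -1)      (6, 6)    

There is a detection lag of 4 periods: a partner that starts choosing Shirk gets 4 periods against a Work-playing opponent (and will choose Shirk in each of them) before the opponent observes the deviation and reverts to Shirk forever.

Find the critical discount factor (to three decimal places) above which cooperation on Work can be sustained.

0.800

The best deviation is to choose Shirk for all 4 undetected periods, earning 28 each, then 6 forever once detected.
Deviation value: 28(1−δ^4)/(1−δ) + 6δ^4/(1−δ); cooperation value: 19/(1−δ).
IC: 19 ≥ 28(1−δ^4) + 6δ^4 = 28 − 22δ^4.
So δ^4 ≥ 9/22, giving δ ≥ (9/22)^(1/4) ≈ 0.800.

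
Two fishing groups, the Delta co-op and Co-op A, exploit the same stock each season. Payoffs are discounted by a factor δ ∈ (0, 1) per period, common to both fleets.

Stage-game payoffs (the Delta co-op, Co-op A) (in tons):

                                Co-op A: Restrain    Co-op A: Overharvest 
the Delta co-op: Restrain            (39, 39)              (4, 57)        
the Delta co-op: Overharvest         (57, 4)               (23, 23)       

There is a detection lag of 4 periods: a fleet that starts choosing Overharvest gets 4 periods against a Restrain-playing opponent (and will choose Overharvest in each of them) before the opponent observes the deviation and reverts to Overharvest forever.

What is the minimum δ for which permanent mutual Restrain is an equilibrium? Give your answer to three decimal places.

The best deviation is to choose Overharvest for all 4 undetected periods, earning 57 each, then 23 forever once detected.
Deviation value: 57(1−δ^4)/(1−δ) + 23δ^4/(1−δ); cooperation value: 39/(1−δ).
IC: 39 ≥ 57(1−δ^4) + 23δ^4 = 57 − 34δ^4.
So δ^4 ≥ 18/34 = 9/17, giving δ ≥ (9/17)^(1/4) ≈ 0.853.

0.853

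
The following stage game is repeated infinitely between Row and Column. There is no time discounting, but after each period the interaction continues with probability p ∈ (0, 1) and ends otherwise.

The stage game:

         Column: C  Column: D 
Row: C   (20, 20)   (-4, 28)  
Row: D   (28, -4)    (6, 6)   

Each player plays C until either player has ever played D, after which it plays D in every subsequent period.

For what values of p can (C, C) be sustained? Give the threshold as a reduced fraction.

Expected cooperation value is 20 + p·20 + p²·20 + … = 20/(1−p); deviation gives 28 + p·6/(1−p).
20 ≥ 28(1−p) + 6p ⇒ 22p ≥ 8 ⇒ p ≥ 8/22 = 4/11.

4/11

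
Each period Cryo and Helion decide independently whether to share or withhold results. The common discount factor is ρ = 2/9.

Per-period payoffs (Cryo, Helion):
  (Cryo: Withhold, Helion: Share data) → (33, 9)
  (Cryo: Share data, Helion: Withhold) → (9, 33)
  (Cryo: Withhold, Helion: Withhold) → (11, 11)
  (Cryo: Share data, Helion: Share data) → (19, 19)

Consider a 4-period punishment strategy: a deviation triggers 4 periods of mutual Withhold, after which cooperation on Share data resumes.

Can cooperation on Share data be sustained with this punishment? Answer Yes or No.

No

A one-shot deviation gives 33 now, then 11 for 4 periods, then back to 19.
Gain from deviating: (33−19) today; loss: (19−11) in each of the next 4 periods.
No-deviation condition: (19−11)(ρ+…+ρ^4) ≥ 33−19, i.e. ρ+…+ρ^4 ≥ 7/4.
At ρ = 2/9: ρ+…+ρ^4 = 0.2850 < 1.7500.
So cooperation is not sustainable.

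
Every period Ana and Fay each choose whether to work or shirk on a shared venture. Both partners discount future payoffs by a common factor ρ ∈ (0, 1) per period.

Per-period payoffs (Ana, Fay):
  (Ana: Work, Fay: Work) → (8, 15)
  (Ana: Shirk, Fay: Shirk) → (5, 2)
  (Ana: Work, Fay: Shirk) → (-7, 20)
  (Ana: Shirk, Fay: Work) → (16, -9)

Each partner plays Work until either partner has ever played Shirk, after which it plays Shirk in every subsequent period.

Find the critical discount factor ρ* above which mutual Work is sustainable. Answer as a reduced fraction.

Ana: cooperation gives 8 each period; deviation gives 16 once then 5 forever.
  8/(1−ρ) ≥ 16 + 5ρ/(1−ρ) ⇒ ρ ≥ 8/11.
Fay: cooperation gives 15 each period; deviation gives 20 once then 2 forever.
  ρ ≥ 5/18.
Both must hold, so the binding constraint is Ana's: ρ ≥ 8/11.

8/11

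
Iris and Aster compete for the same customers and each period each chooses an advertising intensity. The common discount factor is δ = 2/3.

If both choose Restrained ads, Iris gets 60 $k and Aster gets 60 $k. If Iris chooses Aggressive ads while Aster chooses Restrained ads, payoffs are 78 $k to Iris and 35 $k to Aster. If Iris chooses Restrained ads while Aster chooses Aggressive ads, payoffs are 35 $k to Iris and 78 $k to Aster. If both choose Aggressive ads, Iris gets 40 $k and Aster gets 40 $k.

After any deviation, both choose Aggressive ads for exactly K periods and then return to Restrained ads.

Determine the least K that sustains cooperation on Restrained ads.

Need Σ_{k=1}^{K} δ^k ≥ (78−60)/(60−40) = 0.9000 at δ = 2/3.
At K = 1 the sum is 0.6667 < 0.9000; at K = 2 it is 1.1111 ≥ 0.9000.
So the minimum punishment length is K = 2.

2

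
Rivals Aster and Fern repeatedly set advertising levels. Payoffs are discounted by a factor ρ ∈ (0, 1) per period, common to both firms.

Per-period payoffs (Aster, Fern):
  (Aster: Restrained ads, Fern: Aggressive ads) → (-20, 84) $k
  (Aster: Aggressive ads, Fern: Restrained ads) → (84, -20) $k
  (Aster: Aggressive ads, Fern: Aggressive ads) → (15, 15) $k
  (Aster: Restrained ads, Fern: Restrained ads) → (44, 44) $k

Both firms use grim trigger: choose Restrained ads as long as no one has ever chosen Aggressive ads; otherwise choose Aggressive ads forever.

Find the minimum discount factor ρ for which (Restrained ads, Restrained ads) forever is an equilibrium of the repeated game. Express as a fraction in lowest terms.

One-period gain from deviating is 84 − 44 = 40. The loss is 44 − 15 = 29 in every subsequent period, with present value 29·ρ/(1−ρ).
Deviation is unprofitable when 29·ρ/(1−ρ) ≥ 40, i.e. ρ/(1−ρ) ≥ 40/29.
Equivalently ρ ≥ 40/(40+29) = 40/69.

40/69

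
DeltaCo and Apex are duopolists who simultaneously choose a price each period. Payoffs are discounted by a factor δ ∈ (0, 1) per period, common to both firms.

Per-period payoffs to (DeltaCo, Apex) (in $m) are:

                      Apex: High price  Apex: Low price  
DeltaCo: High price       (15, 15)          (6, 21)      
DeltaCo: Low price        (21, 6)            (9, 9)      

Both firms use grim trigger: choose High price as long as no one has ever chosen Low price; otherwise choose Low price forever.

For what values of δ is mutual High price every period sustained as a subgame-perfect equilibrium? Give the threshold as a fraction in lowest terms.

15/(1−δ) ≥ 21 + 9δ/(1−δ)
15 ≥ 21 − 12δ
δ ≥ 6/12 = 1/2.

1/2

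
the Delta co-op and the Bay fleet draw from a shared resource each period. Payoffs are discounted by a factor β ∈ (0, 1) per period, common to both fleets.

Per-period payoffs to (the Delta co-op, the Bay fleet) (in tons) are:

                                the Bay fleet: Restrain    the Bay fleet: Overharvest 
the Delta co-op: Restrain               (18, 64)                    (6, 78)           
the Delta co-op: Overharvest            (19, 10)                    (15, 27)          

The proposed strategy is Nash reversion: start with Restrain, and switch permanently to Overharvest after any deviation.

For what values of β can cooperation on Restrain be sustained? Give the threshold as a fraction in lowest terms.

14/51

the Delta co-op's threshold: (19−18)/(19−15) = 1/4.
the Bay fleet's threshold: (78−64)/(78−27) = 14/51.
1/4 < 14/51, so the Bay fleet binds and β* = 14/51.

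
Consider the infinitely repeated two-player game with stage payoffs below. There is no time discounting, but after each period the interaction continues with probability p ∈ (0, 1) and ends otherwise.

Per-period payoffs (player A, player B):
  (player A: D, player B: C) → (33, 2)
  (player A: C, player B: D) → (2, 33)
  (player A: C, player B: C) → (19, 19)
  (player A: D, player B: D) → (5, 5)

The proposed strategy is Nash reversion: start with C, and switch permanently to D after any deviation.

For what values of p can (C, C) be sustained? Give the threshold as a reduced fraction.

With no time discounting, the continuation probability p plays the role of the discount factor.
Grim-trigger IC: 19/(1−p) ≥ 33 + 5p/(1−p) ⇒ p ≥ (33−19)/(33−5) = 1/2.

1/2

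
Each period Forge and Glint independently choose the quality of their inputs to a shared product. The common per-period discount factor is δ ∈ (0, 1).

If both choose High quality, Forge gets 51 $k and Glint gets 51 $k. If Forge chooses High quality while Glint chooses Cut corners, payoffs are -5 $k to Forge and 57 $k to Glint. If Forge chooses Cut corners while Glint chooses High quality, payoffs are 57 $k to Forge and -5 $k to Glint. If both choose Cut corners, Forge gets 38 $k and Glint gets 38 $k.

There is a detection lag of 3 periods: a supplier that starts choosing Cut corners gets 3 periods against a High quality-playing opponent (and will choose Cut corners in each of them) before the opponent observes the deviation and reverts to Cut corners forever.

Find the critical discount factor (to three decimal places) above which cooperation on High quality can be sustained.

0.681

Deviating for the 3 undetected periods gains 57−51 = 6 per period over cooperation, then loses 51−38 = 13 per period forever once punishment starts.
Gain: 6(1 + δ + … + δ^2); loss: 13·δ^3/(1−δ).
No profitable deviation ⇔ 6(1−δ^3) ≤ 13·δ^3, i.e. δ^3 ≥ 6/(6+13) = 6/19.
Hence δ ≥ (6/19)^(1/3) ≈ 0.681.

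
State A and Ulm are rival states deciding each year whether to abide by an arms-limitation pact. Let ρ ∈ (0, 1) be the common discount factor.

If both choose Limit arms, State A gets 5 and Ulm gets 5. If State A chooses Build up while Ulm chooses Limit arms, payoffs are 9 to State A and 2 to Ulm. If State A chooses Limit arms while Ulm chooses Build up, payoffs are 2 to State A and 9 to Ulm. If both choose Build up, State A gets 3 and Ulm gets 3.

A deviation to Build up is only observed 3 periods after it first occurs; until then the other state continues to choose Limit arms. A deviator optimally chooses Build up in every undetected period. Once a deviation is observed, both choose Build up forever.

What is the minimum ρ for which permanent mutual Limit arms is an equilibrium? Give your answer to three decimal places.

0.874

A deviator earns 9 for 3 periods, then 3 forever; cooperating earns 5 forever. Multiplying the IC by (1−ρ):
5 ≥ 9(1−ρ^3) + 3ρ^3, so 6·ρ^3 ≥ 4 and ρ^3 ≥ 2/3.
ρ ≥ (2/3)^(1/3) ≈ 0.874.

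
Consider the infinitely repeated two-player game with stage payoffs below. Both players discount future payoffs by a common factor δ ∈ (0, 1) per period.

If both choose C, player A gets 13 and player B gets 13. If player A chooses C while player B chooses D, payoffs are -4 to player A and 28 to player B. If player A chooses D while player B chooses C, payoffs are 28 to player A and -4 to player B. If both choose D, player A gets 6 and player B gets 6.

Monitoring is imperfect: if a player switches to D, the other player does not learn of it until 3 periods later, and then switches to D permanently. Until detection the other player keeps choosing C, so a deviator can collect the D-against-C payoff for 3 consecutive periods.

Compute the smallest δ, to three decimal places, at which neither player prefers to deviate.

A deviator earns 28 for 3 periods, then 6 forever; cooperating earns 13 forever. Multiplying the IC by (1−δ):
13 ≥ 28(1−δ^3) + 6δ^3, so 22·δ^3 ≥ 15 and δ^3 ≥ 15/22.
δ ≥ (15/22)^(1/3) ≈ 0.880.

0.880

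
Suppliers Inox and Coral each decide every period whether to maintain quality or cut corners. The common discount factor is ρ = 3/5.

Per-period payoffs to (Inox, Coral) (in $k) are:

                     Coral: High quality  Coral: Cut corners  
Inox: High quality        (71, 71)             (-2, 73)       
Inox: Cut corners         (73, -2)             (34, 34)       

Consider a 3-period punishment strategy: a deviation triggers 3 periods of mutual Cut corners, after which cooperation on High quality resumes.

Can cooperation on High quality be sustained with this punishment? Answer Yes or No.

Yes

A one-shot deviation gives 73 now, then 34 for 3 periods, then back to 71.
Gain from deviating: (73−71) today; loss: (71−34) in each of the next 3 periods.
No-deviation condition: (71−34)(ρ+…+ρ^3) ≥ 73−71, i.e. ρ+…+ρ^3 ≥ 2/37.
At ρ = 3/5: ρ+…+ρ^3 = 1.1760 ≥ 0.0541.
So cooperation is sustainable.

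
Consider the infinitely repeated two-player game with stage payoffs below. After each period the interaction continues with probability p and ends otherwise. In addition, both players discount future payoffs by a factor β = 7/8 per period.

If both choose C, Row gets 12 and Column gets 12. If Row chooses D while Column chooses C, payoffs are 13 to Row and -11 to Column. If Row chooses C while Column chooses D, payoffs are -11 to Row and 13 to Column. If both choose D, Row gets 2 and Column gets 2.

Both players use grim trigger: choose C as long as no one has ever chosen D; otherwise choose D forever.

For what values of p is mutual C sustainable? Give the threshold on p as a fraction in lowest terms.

With continuation probability p and discount β, the effective per-period discount factor is βp.
Grim-trigger IC: βp ≥ (13−12)/(13−2) = 1/11.
So p ≥ (1/11)/(7/8) = 8/77.

8/77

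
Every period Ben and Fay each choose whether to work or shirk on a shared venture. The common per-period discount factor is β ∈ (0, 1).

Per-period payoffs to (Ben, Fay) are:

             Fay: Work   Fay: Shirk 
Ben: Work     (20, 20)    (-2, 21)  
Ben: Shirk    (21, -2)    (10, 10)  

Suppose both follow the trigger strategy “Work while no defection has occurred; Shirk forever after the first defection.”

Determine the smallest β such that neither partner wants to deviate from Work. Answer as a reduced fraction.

20/(1−β) ≥ 21 + 10β/(1−β)
20 ≥ 21 − 11β
β ≥ 1/11.

1/11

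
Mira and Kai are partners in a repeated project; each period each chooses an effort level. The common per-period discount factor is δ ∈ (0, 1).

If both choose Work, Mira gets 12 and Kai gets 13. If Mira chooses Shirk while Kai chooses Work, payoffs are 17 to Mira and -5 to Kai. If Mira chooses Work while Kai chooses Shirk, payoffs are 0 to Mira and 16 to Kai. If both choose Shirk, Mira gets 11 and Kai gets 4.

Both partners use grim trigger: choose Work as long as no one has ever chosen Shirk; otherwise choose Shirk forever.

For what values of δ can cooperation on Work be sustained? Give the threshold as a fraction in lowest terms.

5/6

Mira: cooperation gives 12 each period; deviation gives 17 once then 11 forever.
  12/(1−δ) ≥ 17 + 11δ/(1−δ) ⇒ δ ≥ 5/6.
Kai: cooperation gives 13 each period; deviation gives 16 once then 4 forever.
  δ ≥ 3/12 = 1/4.
Both must hold, so the binding constraint is Mira's: δ ≥ 5/6.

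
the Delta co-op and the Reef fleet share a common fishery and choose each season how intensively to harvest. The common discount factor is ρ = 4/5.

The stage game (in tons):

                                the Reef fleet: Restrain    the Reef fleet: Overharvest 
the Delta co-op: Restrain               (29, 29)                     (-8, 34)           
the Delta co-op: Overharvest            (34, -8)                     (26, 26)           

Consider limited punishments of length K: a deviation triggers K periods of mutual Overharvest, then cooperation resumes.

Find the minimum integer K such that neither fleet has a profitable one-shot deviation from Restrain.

IC: ρ(1−ρ^K)/(1−ρ) ≥ (34−29)/(29−26) = 5/3.
With ρ = 4/5: need 1 − ρ^K ≥ 5/3·(1−4/5)/(4/5), i.e. ρ^K ≤ 0.5833.
Since (4/5)^2 = 0.6400 and (4/5)^3 = 0.5120, the smallest such K is 3.

3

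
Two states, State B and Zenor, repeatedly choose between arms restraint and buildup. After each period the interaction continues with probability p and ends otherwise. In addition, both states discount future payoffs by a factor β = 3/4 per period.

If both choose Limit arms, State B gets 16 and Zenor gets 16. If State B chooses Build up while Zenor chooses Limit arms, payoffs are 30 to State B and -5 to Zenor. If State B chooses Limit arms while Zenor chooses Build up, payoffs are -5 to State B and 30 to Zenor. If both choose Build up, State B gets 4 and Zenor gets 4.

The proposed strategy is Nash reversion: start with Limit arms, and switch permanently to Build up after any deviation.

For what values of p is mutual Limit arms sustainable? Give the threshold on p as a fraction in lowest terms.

28/39

With continuation probability p and discount β, the effective per-period discount factor is βp.
Grim-trigger IC: βp ≥ (30−16)/(30−4) = 7/13.
So p ≥ (7/13)/(3/4) = 28/39.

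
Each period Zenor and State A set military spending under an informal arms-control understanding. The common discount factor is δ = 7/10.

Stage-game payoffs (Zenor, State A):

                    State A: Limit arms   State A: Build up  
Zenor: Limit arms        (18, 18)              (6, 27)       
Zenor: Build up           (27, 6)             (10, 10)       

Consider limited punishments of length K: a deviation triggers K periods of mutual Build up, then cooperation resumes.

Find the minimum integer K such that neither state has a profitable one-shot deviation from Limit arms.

2

No profitable deviation requires (18−10)(δ+…+δ^K) ≥ 27−18, i.e. δ+…+δ^K ≥ 9/8 ≈ 1.1250.
With δ = 7/10, the partial sums are K=1: 0.7000, K=2: 1.1900.
K = 2 is the first length at which the sum reaches 1.1250.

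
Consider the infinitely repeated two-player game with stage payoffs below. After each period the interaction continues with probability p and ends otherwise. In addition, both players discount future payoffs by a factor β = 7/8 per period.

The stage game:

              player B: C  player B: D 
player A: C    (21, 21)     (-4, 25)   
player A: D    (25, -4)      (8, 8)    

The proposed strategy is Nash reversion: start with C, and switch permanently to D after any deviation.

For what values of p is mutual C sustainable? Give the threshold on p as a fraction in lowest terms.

With continuation probability p and discount β, the effective per-period discount factor is βp.
Grim-trigger IC: βp ≥ (25−21)/(25−8) = 4/17.
So p ≥ (4/17)/(7/8) = 32/119.

32/119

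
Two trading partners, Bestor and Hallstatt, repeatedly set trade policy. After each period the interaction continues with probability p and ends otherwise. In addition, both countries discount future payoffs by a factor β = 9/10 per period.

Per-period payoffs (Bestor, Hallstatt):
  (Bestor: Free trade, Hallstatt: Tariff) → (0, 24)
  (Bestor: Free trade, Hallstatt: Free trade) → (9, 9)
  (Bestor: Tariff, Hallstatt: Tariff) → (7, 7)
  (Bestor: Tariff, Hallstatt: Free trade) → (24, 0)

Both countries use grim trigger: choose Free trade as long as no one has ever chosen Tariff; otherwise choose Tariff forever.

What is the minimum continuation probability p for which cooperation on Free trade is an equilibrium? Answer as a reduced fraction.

With continuation probability p and discount β, the effective per-period discount factor is βp.
Grim-trigger IC: βp ≥ (24−9)/(24−7) = 15/17.
So p ≥ (15/17)/(9/10) = 50/51.

50/51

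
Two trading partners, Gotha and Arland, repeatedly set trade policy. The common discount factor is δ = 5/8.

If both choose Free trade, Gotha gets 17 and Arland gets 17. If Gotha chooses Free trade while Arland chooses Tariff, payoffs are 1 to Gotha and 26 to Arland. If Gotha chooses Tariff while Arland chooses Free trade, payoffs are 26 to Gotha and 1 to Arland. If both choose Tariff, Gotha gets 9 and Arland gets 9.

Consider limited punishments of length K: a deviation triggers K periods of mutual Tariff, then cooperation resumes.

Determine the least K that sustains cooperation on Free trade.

3

IC: δ(1−δ^K)/(1−δ) ≥ (26−17)/(17−9) = 9/8.
With δ = 5/8: need 1 − δ^K ≥ 9/8·(1−5/8)/(5/8), i.e. δ^K ≤ 0.3250.
Since (5/8)^2 = 0.3906 and (5/8)^3 = 0.2441, the smallest such K is 3.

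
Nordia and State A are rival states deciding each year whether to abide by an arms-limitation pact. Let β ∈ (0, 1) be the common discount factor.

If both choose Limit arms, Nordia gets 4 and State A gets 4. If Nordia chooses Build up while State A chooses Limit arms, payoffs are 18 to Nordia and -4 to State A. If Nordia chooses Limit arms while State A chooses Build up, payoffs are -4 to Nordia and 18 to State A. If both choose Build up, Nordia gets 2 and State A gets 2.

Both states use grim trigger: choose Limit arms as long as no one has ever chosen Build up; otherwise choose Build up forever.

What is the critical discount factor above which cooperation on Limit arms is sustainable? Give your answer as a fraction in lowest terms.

7/8

4/(1−β) ≥ 18 + 2β/(1−β)
4 ≥ 18 − 16β
β ≥ 14/16 = 7/8.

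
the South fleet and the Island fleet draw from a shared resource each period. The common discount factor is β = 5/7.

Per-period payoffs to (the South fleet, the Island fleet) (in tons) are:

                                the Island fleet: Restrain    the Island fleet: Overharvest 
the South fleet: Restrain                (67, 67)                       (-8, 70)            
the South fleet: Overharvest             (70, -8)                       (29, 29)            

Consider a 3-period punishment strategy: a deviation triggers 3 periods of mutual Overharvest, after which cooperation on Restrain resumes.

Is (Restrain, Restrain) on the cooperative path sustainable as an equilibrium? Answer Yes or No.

A one-shot deviation gives 70 now, then 29 for 3 periods, then back to 67.
Gain from deviating: (70−67) today; loss: (67−29) in each of the next 3 periods.
No-deviation condition: (67−29)(β+…+β^3) ≥ 70−67, i.e. β+…+β^3 ≥ 3/38.
At β = 5/7: β+…+β^3 = 1.5889 ≥ 0.0789.
So cooperation is sustainable.

Yes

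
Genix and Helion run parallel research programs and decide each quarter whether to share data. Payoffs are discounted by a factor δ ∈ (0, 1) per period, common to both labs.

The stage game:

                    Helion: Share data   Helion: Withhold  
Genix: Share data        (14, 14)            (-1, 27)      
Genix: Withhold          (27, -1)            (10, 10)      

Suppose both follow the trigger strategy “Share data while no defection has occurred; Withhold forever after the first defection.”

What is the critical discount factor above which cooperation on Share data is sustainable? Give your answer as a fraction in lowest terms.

13/17

14/(1−δ) ≥ 27 + 10δ/(1−δ)
14 ≥ 27 − 17δ
δ ≥ 13/17.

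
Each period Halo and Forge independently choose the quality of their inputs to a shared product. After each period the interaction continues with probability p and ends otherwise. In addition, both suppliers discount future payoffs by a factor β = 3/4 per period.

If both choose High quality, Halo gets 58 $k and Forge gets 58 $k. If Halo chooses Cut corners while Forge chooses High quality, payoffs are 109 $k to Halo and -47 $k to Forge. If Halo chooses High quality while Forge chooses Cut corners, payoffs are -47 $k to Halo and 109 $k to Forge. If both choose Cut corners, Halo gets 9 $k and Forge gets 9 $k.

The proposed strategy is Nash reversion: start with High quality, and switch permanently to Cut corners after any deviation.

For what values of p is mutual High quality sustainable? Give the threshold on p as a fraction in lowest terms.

17/25

With continuation probability p and discount β, the effective per-period discount factor is βp.
Grim-trigger IC: βp ≥ (109−58)/(109−9) = 51/100.
So p ≥ (51/100)/(3/4) = 17/25.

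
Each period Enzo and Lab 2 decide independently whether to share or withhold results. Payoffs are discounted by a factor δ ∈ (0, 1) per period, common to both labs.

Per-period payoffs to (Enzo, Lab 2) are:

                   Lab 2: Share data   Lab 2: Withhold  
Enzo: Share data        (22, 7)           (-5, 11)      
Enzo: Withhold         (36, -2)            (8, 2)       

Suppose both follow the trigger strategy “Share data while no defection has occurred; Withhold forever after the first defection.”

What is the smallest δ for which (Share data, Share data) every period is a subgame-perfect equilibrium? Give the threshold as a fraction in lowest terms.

For Enzo: deviation gain 36−22 = 14, per-period punishment loss 22−8 = 14. IC gives δ ≥ 14/28 = 1/2.
For Lab 2: gain 4, loss 5 per period, so δ ≥ 4/9.
The tighter constraint is Enzo's, so cooperation needs δ ≥ 1/2.

1/2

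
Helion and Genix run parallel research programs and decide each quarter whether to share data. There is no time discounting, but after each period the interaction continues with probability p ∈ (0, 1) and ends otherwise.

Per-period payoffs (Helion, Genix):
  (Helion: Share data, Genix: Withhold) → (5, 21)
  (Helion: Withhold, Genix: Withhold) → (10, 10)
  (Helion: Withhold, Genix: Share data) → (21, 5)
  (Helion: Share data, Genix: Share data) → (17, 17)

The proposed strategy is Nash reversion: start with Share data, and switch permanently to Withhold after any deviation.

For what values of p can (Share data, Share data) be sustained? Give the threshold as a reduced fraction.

4/11

Expected cooperation value is 17 + p·17 + p²·17 + … = 17/(1−p); deviation gives 21 + p·10/(1−p).
17 ≥ 21(1−p) + 10p ⇒ 11p ≥ 4 ⇒ p ≥ 4/11.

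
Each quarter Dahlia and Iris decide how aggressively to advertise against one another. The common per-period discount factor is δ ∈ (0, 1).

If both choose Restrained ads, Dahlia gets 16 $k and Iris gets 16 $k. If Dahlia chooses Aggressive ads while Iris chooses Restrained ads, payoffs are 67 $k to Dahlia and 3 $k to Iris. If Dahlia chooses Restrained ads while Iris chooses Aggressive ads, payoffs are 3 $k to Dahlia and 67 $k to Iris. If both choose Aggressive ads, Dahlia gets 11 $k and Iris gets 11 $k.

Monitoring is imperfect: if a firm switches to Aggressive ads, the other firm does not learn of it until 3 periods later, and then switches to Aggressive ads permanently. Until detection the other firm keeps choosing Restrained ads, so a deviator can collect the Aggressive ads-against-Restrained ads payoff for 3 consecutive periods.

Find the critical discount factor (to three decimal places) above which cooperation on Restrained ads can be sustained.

0.969

A deviator earns 67 for 3 periods, then 11 forever; cooperating earns 16 forever. Multiplying the IC by (1−δ):
16 ≥ 67(1−δ^3) + 11δ^3, so 56·δ^3 ≥ 51 and δ^3 ≥ 51/56.
δ ≥ (51/56)^(1/3) ≈ 0.969.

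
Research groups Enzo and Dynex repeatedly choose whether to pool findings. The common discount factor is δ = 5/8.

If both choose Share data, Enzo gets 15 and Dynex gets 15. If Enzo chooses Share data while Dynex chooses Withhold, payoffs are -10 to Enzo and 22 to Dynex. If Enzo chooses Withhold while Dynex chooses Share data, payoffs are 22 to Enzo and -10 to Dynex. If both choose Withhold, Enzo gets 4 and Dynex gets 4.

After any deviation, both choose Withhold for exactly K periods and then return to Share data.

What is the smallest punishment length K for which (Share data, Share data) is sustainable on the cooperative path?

Need Σ_{k=1}^{K} δ^k ≥ (22−15)/(15−4) = 0.6364 at δ = 5/8.
At K = 1 the sum is 0.6250 < 0.6364; at K = 2 it is 1.0156 ≥ 0.6364.
So the minimum punishment length is K = 2.

2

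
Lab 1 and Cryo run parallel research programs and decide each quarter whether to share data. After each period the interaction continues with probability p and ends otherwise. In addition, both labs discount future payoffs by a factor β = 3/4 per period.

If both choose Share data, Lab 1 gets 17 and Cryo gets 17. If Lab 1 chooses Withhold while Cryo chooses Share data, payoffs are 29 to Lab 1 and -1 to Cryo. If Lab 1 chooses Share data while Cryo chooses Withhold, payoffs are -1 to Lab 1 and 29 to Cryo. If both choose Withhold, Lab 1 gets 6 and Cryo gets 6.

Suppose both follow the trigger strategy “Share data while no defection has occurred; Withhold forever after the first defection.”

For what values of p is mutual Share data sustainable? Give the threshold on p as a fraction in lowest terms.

16/23

Expected continuation weight on next period's payoff is β·p = 3/4·p, which plays the role of the discount factor.
Cooperation requires 3/4·p ≥ (29−17)/(29−6) = 12/23, hence p ≥ 16/23.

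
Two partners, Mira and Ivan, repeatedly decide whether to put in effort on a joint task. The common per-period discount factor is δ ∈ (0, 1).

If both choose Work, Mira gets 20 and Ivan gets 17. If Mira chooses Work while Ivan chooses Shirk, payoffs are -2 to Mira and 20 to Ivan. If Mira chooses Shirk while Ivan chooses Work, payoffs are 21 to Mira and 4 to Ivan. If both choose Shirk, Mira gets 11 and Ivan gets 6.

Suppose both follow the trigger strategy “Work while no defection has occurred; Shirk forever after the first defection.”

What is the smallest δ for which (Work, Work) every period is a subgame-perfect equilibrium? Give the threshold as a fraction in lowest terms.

3/14

Mira: cooperation gives 20 each period; deviation gives 21 once then 11 forever.
  20/(1−δ) ≥ 21 + 11δ/(1−δ) ⇒ δ ≥ 1/10.
Ivan: cooperation gives 17 each period; deviation gives 20 once then 6 forever.
  δ ≥ 3/14.
Both must hold, so the binding constraint is Ivan's: δ ≥ 3/14.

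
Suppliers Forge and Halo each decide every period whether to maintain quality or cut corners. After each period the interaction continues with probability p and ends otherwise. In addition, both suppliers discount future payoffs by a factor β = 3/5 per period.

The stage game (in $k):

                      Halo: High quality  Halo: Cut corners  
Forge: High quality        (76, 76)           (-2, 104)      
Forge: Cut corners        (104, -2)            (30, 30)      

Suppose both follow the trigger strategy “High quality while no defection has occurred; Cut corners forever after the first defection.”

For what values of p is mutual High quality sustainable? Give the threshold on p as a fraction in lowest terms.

Expected continuation weight on next period's payoff is β·p = 3/5·p, which plays the role of the discount factor.
Cooperation requires 3/5·p ≥ (104−76)/(104−30) = 14/37, hence p ≥ 70/111.

70/111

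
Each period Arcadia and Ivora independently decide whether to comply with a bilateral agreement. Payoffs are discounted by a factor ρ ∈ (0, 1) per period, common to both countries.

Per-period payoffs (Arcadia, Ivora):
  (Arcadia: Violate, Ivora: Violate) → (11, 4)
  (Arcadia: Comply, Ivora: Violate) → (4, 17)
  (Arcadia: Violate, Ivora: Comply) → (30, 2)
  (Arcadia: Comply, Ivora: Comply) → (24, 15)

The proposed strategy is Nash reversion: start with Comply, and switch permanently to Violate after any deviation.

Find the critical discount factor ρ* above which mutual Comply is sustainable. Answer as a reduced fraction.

Arcadia's threshold: (30−24)/(30−11) = 6/19.
Ivora's threshold: (17−15)/(17−4) = 2/13.
6/19 > 2/13, so Arcadia binds and ρ* = 6/19.

6/19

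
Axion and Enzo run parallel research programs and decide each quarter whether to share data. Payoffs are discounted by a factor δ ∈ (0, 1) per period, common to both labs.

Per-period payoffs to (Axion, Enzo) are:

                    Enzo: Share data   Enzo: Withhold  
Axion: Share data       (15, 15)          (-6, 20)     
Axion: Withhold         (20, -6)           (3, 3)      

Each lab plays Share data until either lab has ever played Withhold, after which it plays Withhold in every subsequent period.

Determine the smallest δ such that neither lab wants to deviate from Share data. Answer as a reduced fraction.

5/17

One-period gain from deviating is 20 − 15 = 5. The loss is 15 − 3 = 12 in every subsequent period, with present value 12·δ/(1−δ).
Deviation is unprofitable when 12·δ/(1−δ) ≥ 5, i.e. δ/(1−δ) ≥ 5/12.
Equivalently δ ≥ 5/(5+12) = 5/17.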